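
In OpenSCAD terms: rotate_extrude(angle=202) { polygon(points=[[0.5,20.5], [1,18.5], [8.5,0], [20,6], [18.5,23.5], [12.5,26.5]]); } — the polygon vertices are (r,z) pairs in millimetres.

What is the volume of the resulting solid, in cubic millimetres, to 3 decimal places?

Volume = 13523.333 mm³

Profile (r,z), 6 vertices: (0.5,20.5) (1,18.5) (8.5,0) (20,6) (18.5,23.5) (12.5,26.5)
edge 0: (0.5,20.5)→(1,18.5)  cross = 0.5·18.5 − 1·20.5 = -11.2500; (r_i+r_j)·cross = 1.5·-11.2500 = -16.8750
edge 1: (1,18.5)→(8.5,0)  cross = 1·0 − 8.5·18.5 = -157.2500; (r_i+r_j)·cross = 9.5·-157.2500 = -1493.8750
edge 2: (8.5,0)→(20,6)  cross = 8.5·6 − 20·0 = 51.0000; (r_i+r_j)·cross = 28.5·51.0000 = 1453.5000
edge 3: (20,6)→(18.5,23.5)  cross = 20·23.5 − 18.5·6 = 359.0000; (r_i+r_j)·cross = 38.5·359.0000 = 13821.5000
edge 4: (18.5,23.5)→(12.5,26.5)  cross = 18.5·26.5 − 12.5·23.5 = 196.5000; (r_i+r_j)·cross = 31·196.5000 = 6091.5000
edge 5: (12.5,26.5)→(0.5,20.5)  cross = 12.5·20.5 − 0.5·26.5 = 243.0000; (r_i+r_j)·cross = 13·243.0000 = 3159.0000
Σcross = 681.0000 → A = |Σcross|/2 = 340.5000 mm²
Σ(r_i+r_j)·cross = 23014.7500 → first moment M = |Σ|/6 = 3835.7917
R_c = M/A = 3835.7917/340.5000 = 11.2652 mm
θ = 202° = 3.525565 rad
V = θ·R_c·A = 3.525565·11.2652·340.5000 = 13523.333 mm³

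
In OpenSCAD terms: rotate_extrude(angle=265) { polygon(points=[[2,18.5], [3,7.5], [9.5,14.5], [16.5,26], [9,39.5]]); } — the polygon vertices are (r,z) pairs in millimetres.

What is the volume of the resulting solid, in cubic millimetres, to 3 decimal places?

Profile (r,z), 5 vertices: (2,18.5) (3,7.5) (9.5,14.5) (16.5,26) (9,39.5)
edge 0: (2,18.5)→(3,7.5)  cross = 2·7.5 − 3·18.5 = -40.5000; (r_i+r_j)·cross = 5·-40.5000 = -202.5000
edge 1: (3,7.5)→(9.5,14.5)  cross = 3·14.5 − 9.5·7.5 = -27.7500; (r_i+r_j)·cross = 12.5·-27.7500 = -346.8750
edge 2: (9.5,14.5)→(16.5,26)  cross = 9.5·26 − 16.5·14.5 = 7.7500; (r_i+r_j)·cross = 26·7.7500 = 201.5000
edge 3: (16.5,26)→(9,39.5)  cross = 16.5·39.5 − 9·26 = 417.7500; (r_i+r_j)·cross = 25.5·417.7500 = 10652.6250
edge 4: (9,39.5)→(2,18.5)  cross = 9·18.5 − 2·39.5 = 87.5000; (r_i+r_j)·cross = 11·87.5000 = 962.5000
Σcross = 444.7500 → A = |Σcross|/2 = 222.3750 mm²
Σ(r_i+r_j)·cross = 11267.2500 → first moment M = |Σ|/6 = 1877.8750
R_c = M/A = 1877.8750/222.3750 = 8.4446 mm
θ = 265° = 4.625123 rad
V = θ·R_c·A = 4.625123·8.4446·222.3750 = 8685.402 mm³

Volume = 8685.402 mm³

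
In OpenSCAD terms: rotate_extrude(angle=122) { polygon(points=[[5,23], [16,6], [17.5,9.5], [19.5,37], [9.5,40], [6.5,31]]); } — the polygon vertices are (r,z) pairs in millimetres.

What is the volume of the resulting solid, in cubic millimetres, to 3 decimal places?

Volume = 8692.874 mm³

Profile (r,z), 6 vertices: (5,23) (16,6) (17.5,9.5) (19.5,37) (9.5,40) (6.5,31)
edge 0: (5,23)→(16,6)  cross = 5·6 − 16·23 = -338.0000; (r_i+r_j)·cross = 21·-338.0000 = -7098.0000
edge 1: (16,6)→(17.5,9.5)  cross = 16·9.5 − 17.5·6 = 47.0000; (r_i+r_j)·cross = 33.5·47.0000 = 1574.5000
edge 2: (17.5,9.5)→(19.5,37)  cross = 17.5·37 − 19.5·9.5 = 462.2500; (r_i+r_j)·cross = 37·462.2500 = 17103.2500
edge 3: (19.5,37)→(9.5,40)  cross = 19.5·40 − 9.5·37 = 428.5000; (r_i+r_j)·cross = 29·428.5000 = 12426.5000
edge 4: (9.5,40)→(6.5,31)  cross = 9.5·31 − 6.5·40 = 34.5000; (r_i+r_j)·cross = 16·34.5000 = 552.0000
edge 5: (6.5,31)→(5,23)  cross = 6.5·23 − 5·31 = -5.5000; (r_i+r_j)·cross = 11.5·-5.5000 = -63.2500
Σcross = 628.7500 → A = |Σcross|/2 = 314.3750 mm²
Σ(r_i+r_j)·cross = 24495.0000 → first moment M = |Σ|/6 = 4082.5000
R_c = M/A = 4082.5000/314.3750 = 12.9861 mm
θ = 122° = 2.129302 rad
V = θ·R_c·A = 2.129302·12.9861·314.3750 = 8692.874 mm³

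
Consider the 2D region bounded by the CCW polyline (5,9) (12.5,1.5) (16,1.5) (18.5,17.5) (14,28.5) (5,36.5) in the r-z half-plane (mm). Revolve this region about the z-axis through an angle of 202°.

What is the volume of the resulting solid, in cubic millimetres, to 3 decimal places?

Volume = 12642.162 mm³

Profile (r,z), 6 vertices: (5,9) (12.5,1.5) (16,1.5) (18.5,17.5) (14,28.5) (5,36.5)
edge 0: (5,9)→(12.5,1.5)  cross = 5·1.5 − 12.5·9 = -105.0000; (r_i+r_j)·cross = 17.5·-105.0000 = -1837.5000
edge 1: (12.5,1.5)→(16,1.5)  cross = 12.5·1.5 − 16·1.5 = -5.2500; (r_i+r_j)·cross = 28.5·-5.2500 = -149.6250
edge 2: (16,1.5)→(18.5,17.5)  cross = 16·17.5 − 18.5·1.5 = 252.2500; (r_i+r_j)·cross = 34.5·252.2500 = 8702.6250
edge 3: (18.5,17.5)→(14,28.5)  cross = 18.5·28.5 − 14·17.5 = 282.2500; (r_i+r_j)·cross = 32.5·282.2500 = 9173.1250
edge 4: (14,28.5)→(5,36.5)  cross = 14·36.5 − 5·28.5 = 368.5000; (r_i+r_j)·cross = 19·368.5000 = 7001.5000
edge 5: (5,36.5)→(5,9)  cross = 5·9 − 5·36.5 = -137.5000; (r_i+r_j)·cross = 10·-137.5000 = -1375.0000
Σcross = 655.2500 → A = |Σcross|/2 = 327.6250 mm²
Σ(r_i+r_j)·cross = 21515.1250 → first moment M = |Σ|/6 = 3585.8542
R_c = M/A = 3585.8542/327.6250 = 10.9450 mm
θ = 202° = 3.525565 rad
V = θ·R_c·A = 3.525565·10.9450·327.6250 = 12642.162 mm³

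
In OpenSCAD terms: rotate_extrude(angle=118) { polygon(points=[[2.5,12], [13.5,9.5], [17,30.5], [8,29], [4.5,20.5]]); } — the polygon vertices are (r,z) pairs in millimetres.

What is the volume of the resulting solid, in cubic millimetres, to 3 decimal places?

Volume = 4147.681 mm³

Profile (r,z), 5 vertices: (2.5,12) (13.5,9.5) (17,30.5) (8,29) (4.5,20.5)
edge 0: (2.5,12)→(13.5,9.5)  cross = 2.5·9.5 − 13.5·12 = -138.2500; (r_i+r_j)·cross = 16·-138.2500 = -2212.0000
edge 1: (13.5,9.5)→(17,30.5)  cross = 13.5·30.5 − 17·9.5 = 250.2500; (r_i+r_j)·cross = 30.5·250.2500 = 7632.6250
edge 2: (17,30.5)→(8,29)  cross = 17·29 − 8·30.5 = 249.0000; (r_i+r_j)·cross = 25·249.0000 = 6225.0000
edge 3: (8,29)→(4.5,20.5)  cross = 8·20.5 − 4.5·29 = 33.5000; (r_i+r_j)·cross = 12.5·33.5000 = 418.7500
edge 4: (4.5,20.5)→(2.5,12)  cross = 4.5·12 − 2.5·20.5 = 2.7500; (r_i+r_j)·cross = 7·2.7500 = 19.2500
Σcross = 397.2500 → A = |Σcross|/2 = 198.6250 mm²
Σ(r_i+r_j)·cross = 12083.6250 → first moment M = |Σ|/6 = 2013.9375
R_c = M/A = 2013.9375/198.6250 = 10.1394 mm
θ = 118° = 2.059489 rad
V = θ·R_c·A = 2.059489·10.1394·198.6250 = 4147.681 mm³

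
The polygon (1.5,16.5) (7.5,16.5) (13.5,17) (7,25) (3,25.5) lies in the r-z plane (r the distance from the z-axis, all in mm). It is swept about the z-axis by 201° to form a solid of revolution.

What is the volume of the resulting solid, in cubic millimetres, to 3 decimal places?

Profile (r,z), 5 vertices: (1.5,16.5) (7.5,16.5) (13.5,17) (7,25) (3,25.5)
edge 0: (1.5,16.5)→(7.5,16.5)  cross = 1.5·16.5 − 7.5·16.5 = -99.0000; (r_i+r_j)·cross = 9·-99.0000 = -891.0000
edge 1: (7.5,16.5)→(13.5,17)  cross = 7.5·17 − 13.5·16.5 = -95.2500; (r_i+r_j)·cross = 21·-95.2500 = -2000.2500
edge 2: (13.5,17)→(7,25)  cross = 13.5·25 − 7·17 = 218.5000; (r_i+r_j)·cross = 20.5·218.5000 = 4479.2500
edge 3: (7,25)→(3,25.5)  cross = 7·25.5 − 3·25 = 103.5000; (r_i+r_j)·cross = 10·103.5000 = 1035.0000
edge 4: (3,25.5)→(1.5,16.5)  cross = 3·16.5 − 1.5·25.5 = 11.2500; (r_i+r_j)·cross = 4.5·11.2500 = 50.6250
Σcross = 139.0000 → A = |Σcross|/2 = 69.5000 mm²
Σ(r_i+r_j)·cross = 2673.6250 → first moment M = |Σ|/6 = 445.6042
R_c = M/A = 445.6042/69.5000 = 6.4116 mm
θ = 201° = 3.508112 rad
V = θ·R_c·A = 3.508112·6.4116·69.5000 = 1563.229 mm³

Volume = 1563.229 mm³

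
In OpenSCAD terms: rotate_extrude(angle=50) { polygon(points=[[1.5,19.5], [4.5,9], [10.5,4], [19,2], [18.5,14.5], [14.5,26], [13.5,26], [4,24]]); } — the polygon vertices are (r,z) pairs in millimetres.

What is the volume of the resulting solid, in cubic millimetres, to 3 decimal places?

Profile (r,z), 8 vertices: (1.5,19.5) (4.5,9) (10.5,4) (19,2) (18.5,14.5) (14.5,26) (13.5,26) (4,24)
edge 0: (1.5,19.5)→(4.5,9)  cross = 1.5·9 − 4.5·19.5 = -74.2500; (r_i+r_j)·cross = 6·-74.2500 = -445.5000
edge 1: (4.5,9)→(10.5,4)  cross = 4.5·4 − 10.5·9 = -76.5000; (r_i+r_j)·cross = 15·-76.5000 = -1147.5000
edge 2: (10.5,4)→(19,2)  cross = 10.5·2 − 19·4 = -55.0000; (r_i+r_j)·cross = 29.5·-55.0000 = -1622.5000
edge 3: (19,2)→(18.5,14.5)  cross = 19·14.5 − 18.5·2 = 238.5000; (r_i+r_j)·cross = 37.5·238.5000 = 8943.7500
edge 4: (18.5,14.5)→(14.5,26)  cross = 18.5·26 − 14.5·14.5 = 270.7500; (r_i+r_j)·cross = 33·270.7500 = 8934.7500
edge 5: (14.5,26)→(13.5,26)  cross = 14.5·26 − 13.5·26 = 26.0000; (r_i+r_j)·cross = 28·26.0000 = 728.0000
edge 6: (13.5,26)→(4,24)  cross = 13.5·24 − 4·26 = 220.0000; (r_i+r_j)·cross = 17.5·220.0000 = 3850.0000
edge 7: (4,24)→(1.5,19.5)  cross = 4·19.5 − 1.5·24 = 42.0000; (r_i+r_j)·cross = 5.5·42.0000 = 231.0000
Σcross = 591.5000 → A = |Σcross|/2 = 295.7500 mm²
Σ(r_i+r_j)·cross = 19472.0000 → first moment M = |Σ|/6 = 3245.3333
R_c = M/A = 3245.3333/295.7500 = 10.9732 mm
θ = 50° = 0.872665 rad
V = θ·R_c·A = 0.872665·10.9732·295.7500 = 2832.088 mm³

Volume = 2832.088 mm³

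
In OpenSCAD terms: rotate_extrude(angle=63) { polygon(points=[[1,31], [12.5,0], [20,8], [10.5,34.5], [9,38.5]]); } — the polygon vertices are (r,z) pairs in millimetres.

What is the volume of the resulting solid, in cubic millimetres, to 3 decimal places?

Volume = 3799.864 mm³

Profile (r,z), 5 vertices: (1,31) (12.5,0) (20,8) (10.5,34.5) (9,38.5)
edge 0: (1,31)→(12.5,0)  cross = 1·0 − 12.5·31 = -387.5000; (r_i+r_j)·cross = 13.5·-387.5000 = -5231.2500
edge 1: (12.5,0)→(20,8)  cross = 12.5·8 − 20·0 = 100.0000; (r_i+r_j)·cross = 32.5·100.0000 = 3250.0000
edge 2: (20,8)→(10.5,34.5)  cross = 20·34.5 − 10.5·8 = 606.0000; (r_i+r_j)·cross = 30.5·606.0000 = 18483.0000
edge 3: (10.5,34.5)→(9,38.5)  cross = 10.5·38.5 − 9·34.5 = 93.7500; (r_i+r_j)·cross = 19.5·93.7500 = 1828.1250
edge 4: (9,38.5)→(1,31)  cross = 9·31 − 1·38.5 = 240.5000; (r_i+r_j)·cross = 10·240.5000 = 2405.0000
Σcross = 652.7500 → A = |Σcross|/2 = 326.3750 mm²
Σ(r_i+r_j)·cross = 20734.8750 → first moment M = |Σ|/6 = 3455.8125
R_c = M/A = 3455.8125/326.3750 = 10.5885 mm
θ = 63° = 1.099557 rad
V = θ·R_c·A = 1.099557·10.5885·326.3750 = 3799.864 mm³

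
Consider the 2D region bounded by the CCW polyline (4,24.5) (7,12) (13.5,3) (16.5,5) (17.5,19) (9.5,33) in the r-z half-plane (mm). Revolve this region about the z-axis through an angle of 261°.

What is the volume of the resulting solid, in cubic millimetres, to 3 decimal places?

Profile (r,z), 6 vertices: (4,24.5) (7,12) (13.5,3) (16.5,5) (17.5,19) (9.5,33)
edge 0: (4,24.5)→(7,12)  cross = 4·12 − 7·24.5 = -123.5000; (r_i+r_j)·cross = 11·-123.5000 = -1358.5000
edge 1: (7,12)→(13.5,3)  cross = 7·3 − 13.5·12 = -141.0000; (r_i+r_j)·cross = 20.5·-141.0000 = -2890.5000
edge 2: (13.5,3)→(16.5,5)  cross = 13.5·5 − 16.5·3 = 18.0000; (r_i+r_j)·cross = 30·18.0000 = 540.0000
edge 3: (16.5,5)→(17.5,19)  cross = 16.5·19 − 17.5·5 = 226.0000; (r_i+r_j)·cross = 34·226.0000 = 7684.0000
edge 4: (17.5,19)→(9.5,33)  cross = 17.5·33 − 9.5·19 = 397.0000; (r_i+r_j)·cross = 27·397.0000 = 10719.0000
edge 5: (9.5,33)→(4,24.5)  cross = 9.5·24.5 − 4·33 = 100.7500; (r_i+r_j)·cross = 13.5·100.7500 = 1360.1250
Σcross = 477.2500 → A = |Σcross|/2 = 238.6250 mm²
Σ(r_i+r_j)·cross = 16054.1250 → first moment M = |Σ|/6 = 2675.6875
R_c = M/A = 2675.6875/238.6250 = 11.2129 mm
θ = 261° = 4.555309 rad
V = θ·R_c·A = 4.555309·11.2129·238.6250 = 12188.584 mm³

Volume = 12188.584 mm³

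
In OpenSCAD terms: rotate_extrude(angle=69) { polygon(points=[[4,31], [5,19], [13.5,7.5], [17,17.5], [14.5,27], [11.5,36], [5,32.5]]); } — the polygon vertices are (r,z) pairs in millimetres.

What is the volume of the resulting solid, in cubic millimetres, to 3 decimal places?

Profile (r,z), 7 vertices: (4,31) (5,19) (13.5,7.5) (17,17.5) (14.5,27) (11.5,36) (5,32.5)
edge 0: (4,31)→(5,19)  cross = 4·19 − 5·31 = -79.0000; (r_i+r_j)·cross = 9·-79.0000 = -711.0000
edge 1: (5,19)→(13.5,7.5)  cross = 5·7.5 − 13.5·19 = -219.0000; (r_i+r_j)·cross = 18.5·-219.0000 = -4051.5000
edge 2: (13.5,7.5)→(17,17.5)  cross = 13.5·17.5 − 17·7.5 = 108.7500; (r_i+r_j)·cross = 30.5·108.7500 = 3316.8750
edge 3: (17,17.5)→(14.5,27)  cross = 17·27 − 14.5·17.5 = 205.2500; (r_i+r_j)·cross = 31.5·205.2500 = 6465.3750
edge 4: (14.5,27)→(11.5,36)  cross = 14.5·36 − 11.5·27 = 211.5000; (r_i+r_j)·cross = 26·211.5000 = 5499.0000
edge 5: (11.5,36)→(5,32.5)  cross = 11.5·32.5 − 5·36 = 193.7500; (r_i+r_j)·cross = 16.5·193.7500 = 3196.8750
edge 6: (5,32.5)→(4,31)  cross = 5·31 − 4·32.5 = 25.0000; (r_i+r_j)·cross = 9·25.0000 = 225.0000
Σcross = 446.2500 → A = |Σcross|/2 = 223.1250 mm²
Σ(r_i+r_j)·cross = 13940.6250 → first moment M = |Σ|/6 = 2323.4375
R_c = M/A = 2323.4375/223.1250 = 10.4132 mm
θ = 69° = 1.204277 rad
V = θ·R_c·A = 1.204277·10.4132·223.1250 = 2798.063 mm³

Volume = 2798.063 mm³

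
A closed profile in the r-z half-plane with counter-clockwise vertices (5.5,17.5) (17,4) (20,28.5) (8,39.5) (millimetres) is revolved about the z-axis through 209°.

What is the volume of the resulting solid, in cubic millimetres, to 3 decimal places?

Volume = 14263.188 mm³

Profile (r,z), 4 vertices: (5.5,17.5) (17,4) (20,28.5) (8,39.5)
edge 0: (5.5,17.5)→(17,4)  cross = 5.5·4 − 17·17.5 = -275.5000; (r_i+r_j)·cross = 22.5·-275.5000 = -6198.7500
edge 1: (17,4)→(20,28.5)  cross = 17·28.5 − 20·4 = 404.5000; (r_i+r_j)·cross = 37·404.5000 = 14966.5000
edge 2: (20,28.5)→(8,39.5)  cross = 20·39.5 − 8·28.5 = 562.0000; (r_i+r_j)·cross = 28·562.0000 = 15736.0000
edge 3: (8,39.5)→(5.5,17.5)  cross = 8·17.5 − 5.5·39.5 = -77.2500; (r_i+r_j)·cross = 13.5·-77.2500 = -1042.8750
Σcross = 613.7500 → A = |Σcross|/2 = 306.8750 mm²
Σ(r_i+r_j)·cross = 23460.8750 → first moment M = |Σ|/6 = 3910.1458
R_c = M/A = 3910.1458/306.8750 = 12.7418 mm
θ = 209° = 3.647738 rad
V = θ·R_c·A = 3.647738·12.7418·306.8750 = 14263.188 mm³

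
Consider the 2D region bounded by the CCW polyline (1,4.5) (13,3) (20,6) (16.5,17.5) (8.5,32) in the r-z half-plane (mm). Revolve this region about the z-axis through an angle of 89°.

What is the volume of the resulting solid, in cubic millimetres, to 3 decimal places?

Volume = 4794.426 mm³

Profile (r,z), 5 vertices: (1,4.5) (13,3) (20,6) (16.5,17.5) (8.5,32)
edge 0: (1,4.5)→(13,3)  cross = 1·3 − 13·4.5 = -55.5000; (r_i+r_j)·cross = 14·-55.5000 = -777.0000
edge 1: (13,3)→(20,6)  cross = 13·6 − 20·3 = 18.0000; (r_i+r_j)·cross = 33·18.0000 = 594.0000
edge 2: (20,6)→(16.5,17.5)  cross = 20·17.5 − 16.5·6 = 251.0000; (r_i+r_j)·cross = 36.5·251.0000 = 9161.5000
edge 3: (16.5,17.5)→(8.5,32)  cross = 16.5·32 − 8.5·17.5 = 379.2500; (r_i+r_j)·cross = 25·379.2500 = 9481.2500
edge 4: (8.5,32)→(1,4.5)  cross = 8.5·4.5 − 1·32 = 6.2500; (r_i+r_j)·cross = 9.5·6.2500 = 59.3750
Σcross = 599.0000 → A = |Σcross|/2 = 299.5000 mm²
Σ(r_i+r_j)·cross = 18519.1250 → first moment M = |Σ|/6 = 3086.5208
R_c = M/A = 3086.5208/299.5000 = 10.3056 mm
θ = 89° = 1.553343 rad
V = θ·R_c·A = 1.553343·10.3056·299.5000 = 4794.426 mm³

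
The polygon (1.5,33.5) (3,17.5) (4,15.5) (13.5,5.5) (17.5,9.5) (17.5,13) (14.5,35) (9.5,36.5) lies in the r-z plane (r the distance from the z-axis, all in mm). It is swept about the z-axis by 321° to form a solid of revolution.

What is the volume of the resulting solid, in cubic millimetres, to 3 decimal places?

Volume = 19187.419 mm³

Profile (r,z), 8 vertices: (1.5,33.5) (3,17.5) (4,15.5) (13.5,5.5) (17.5,9.5) (17.5,13) (14.5,35) (9.5,36.5)
edge 0: (1.5,33.5)→(3,17.5)  cross = 1.5·17.5 − 3·33.5 = -74.2500; (r_i+r_j)·cross = 4.5·-74.2500 = -334.1250
edge 1: (3,17.5)→(4,15.5)  cross = 3·15.5 − 4·17.5 = -23.5000; (r_i+r_j)·cross = 7·-23.5000 = -164.5000
edge 2: (4,15.5)→(13.5,5.5)  cross = 4·5.5 − 13.5·15.5 = -187.2500; (r_i+r_j)·cross = 17.5·-187.2500 = -3276.8750
edge 3: (13.5,5.5)→(17.5,9.5)  cross = 13.5·9.5 − 17.5·5.5 = 32.0000; (r_i+r_j)·cross = 31·32.0000 = 992.0000
edge 4: (17.5,9.5)→(17.5,13)  cross = 17.5·13 − 17.5·9.5 = 61.2500; (r_i+r_j)·cross = 35·61.2500 = 2143.7500
edge 5: (17.5,13)→(14.5,35)  cross = 17.5·35 − 14.5·13 = 424.0000; (r_i+r_j)·cross = 32·424.0000 = 13568.0000
edge 6: (14.5,35)→(9.5,36.5)  cross = 14.5·36.5 − 9.5·35 = 196.7500; (r_i+r_j)·cross = 24·196.7500 = 4722.0000
edge 7: (9.5,36.5)→(1.5,33.5)  cross = 9.5·33.5 − 1.5·36.5 = 263.5000; (r_i+r_j)·cross = 11·263.5000 = 2898.5000
Σcross = 692.5000 → A = |Σcross|/2 = 346.2500 mm²
Σ(r_i+r_j)·cross = 20548.7500 → first moment M = |Σ|/6 = 3424.7917
R_c = M/A = 3424.7917/346.2500 = 9.8911 mm
θ = 321° = 5.602507 rad
V = θ·R_c·A = 5.602507·9.8911·346.2500 = 19187.419 mm³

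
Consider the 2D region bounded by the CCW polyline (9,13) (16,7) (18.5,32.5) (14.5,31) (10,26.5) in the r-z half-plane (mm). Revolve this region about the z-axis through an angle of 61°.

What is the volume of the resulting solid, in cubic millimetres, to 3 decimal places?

Volume = 2303.039 mm³

Profile (r,z), 5 vertices: (9,13) (16,7) (18.5,32.5) (14.5,31) (10,26.5)
edge 0: (9,13)→(16,7)  cross = 9·7 − 16·13 = -145.0000; (r_i+r_j)·cross = 25·-145.0000 = -3625.0000
edge 1: (16,7)→(18.5,32.5)  cross = 16·32.5 − 18.5·7 = 390.5000; (r_i+r_j)·cross = 34.5·390.5000 = 13472.2500
edge 2: (18.5,32.5)→(14.5,31)  cross = 18.5·31 − 14.5·32.5 = 102.2500; (r_i+r_j)·cross = 33·102.2500 = 3374.2500
edge 3: (14.5,31)→(10,26.5)  cross = 14.5·26.5 − 10·31 = 74.2500; (r_i+r_j)·cross = 24.5·74.2500 = 1819.1250
edge 4: (10,26.5)→(9,13)  cross = 10·13 − 9·26.5 = -108.5000; (r_i+r_j)·cross = 19·-108.5000 = -2061.5000
Σcross = 313.5000 → A = |Σcross|/2 = 156.7500 mm²
Σ(r_i+r_j)·cross = 12979.1250 → first moment M = |Σ|/6 = 2163.1875
R_c = M/A = 2163.1875/156.7500 = 13.8002 mm
θ = 61° = 1.064651 rad
V = θ·R_c·A = 1.064651·13.8002·156.7500 = 2303.039 mm³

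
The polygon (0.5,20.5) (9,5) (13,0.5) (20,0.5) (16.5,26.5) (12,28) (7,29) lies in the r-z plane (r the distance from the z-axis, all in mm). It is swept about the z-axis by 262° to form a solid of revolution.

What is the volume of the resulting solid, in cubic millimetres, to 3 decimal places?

Profile (r,z), 7 vertices: (0.5,20.5) (9,5) (13,0.5) (20,0.5) (16.5,26.5) (12,28) (7,29)
edge 0: (0.5,20.5)→(9,5)  cross = 0.5·5 − 9·20.5 = -182.0000; (r_i+r_j)·cross = 9.5·-182.0000 = -1729.0000
edge 1: (9,5)→(13,0.5)  cross = 9·0.5 − 13·5 = -60.5000; (r_i+r_j)·cross = 22·-60.5000 = -1331.0000
edge 2: (13,0.5)→(20,0.5)  cross = 13·0.5 − 20·0.5 = -3.5000; (r_i+r_j)·cross = 33·-3.5000 = -115.5000
edge 3: (20,0.5)→(16.5,26.5)  cross = 20·26.5 − 16.5·0.5 = 521.7500; (r_i+r_j)·cross = 36.5·521.7500 = 19043.8750
edge 4: (16.5,26.5)→(12,28)  cross = 16.5·28 − 12·26.5 = 144.0000; (r_i+r_j)·cross = 28.5·144.0000 = 4104.0000
edge 5: (12,28)→(7,29)  cross = 12·29 − 7·28 = 152.0000; (r_i+r_j)·cross = 19·152.0000 = 2888.0000
edge 6: (7,29)→(0.5,20.5)  cross = 7·20.5 − 0.5·29 = 129.0000; (r_i+r_j)·cross = 7.5·129.0000 = 967.5000
Σcross = 700.7500 → A = |Σcross|/2 = 350.3750 mm²
Σ(r_i+r_j)·cross = 23827.8750 → first moment M = |Σ|/6 = 3971.3125
R_c = M/A = 3971.3125/350.3750 = 11.3345 mm
θ = 262° = 4.572763 rad
V = θ·R_c·A = 4.572763·11.3345·350.3750 = 18159.869 mm³

Volume = 18159.869 mm³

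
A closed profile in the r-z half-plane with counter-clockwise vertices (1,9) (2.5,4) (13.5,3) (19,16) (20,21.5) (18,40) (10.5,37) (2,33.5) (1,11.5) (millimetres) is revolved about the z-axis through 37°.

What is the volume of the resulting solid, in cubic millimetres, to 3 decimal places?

Profile (r,z), 9 vertices: (1,9) (2.5,4) (13.5,3) (19,16) (20,21.5) (18,40) (10.5,37) (2,33.5) (1,11.5)
edge 0: (1,9)→(2.5,4)  cross = 1·4 − 2.5·9 = -18.5000; (r_i+r_j)·cross = 3.5·-18.5000 = -64.7500
edge 1: (2.5,4)→(13.5,3)  cross = 2.5·3 − 13.5·4 = -46.5000; (r_i+r_j)·cross = 16·-46.5000 = -744.0000
edge 2: (13.5,3)→(19,16)  cross = 13.5·16 − 19·3 = 159.0000; (r_i+r_j)·cross = 32.5·159.0000 = 5167.5000
edge 3: (19,16)→(20,21.5)  cross = 19·21.5 − 20·16 = 88.5000; (r_i+r_j)·cross = 39·88.5000 = 3451.5000
edge 4: (20,21.5)→(18,40)  cross = 20·40 − 18·21.5 = 413.0000; (r_i+r_j)·cross = 38·413.0000 = 15694.0000
edge 5: (18,40)→(10.5,37)  cross = 18·37 − 10.5·40 = 246.0000; (r_i+r_j)·cross = 28.5·246.0000 = 7011.0000
edge 6: (10.5,37)→(2,33.5)  cross = 10.5·33.5 − 2·37 = 277.7500; (r_i+r_j)·cross = 12.5·277.7500 = 3471.8750
edge 7: (2,33.5)→(1,11.5)  cross = 2·11.5 − 1·33.5 = -10.5000; (r_i+r_j)·cross = 3·-10.5000 = -31.5000
edge 8: (1,11.5)→(1,9)  cross = 1·9 − 1·11.5 = -2.5000; (r_i+r_j)·cross = 2·-2.5000 = -5.0000
Σcross = 1106.2500 → A = |Σcross|/2 = 553.1250 mm²
Σ(r_i+r_j)·cross = 33950.6250 → first moment M = |Σ|/6 = 5658.4375
R_c = M/A = 5658.4375/553.1250 = 10.2299 mm
θ = 37° = 0.645772 rad
V = θ·R_c·A = 0.645772·10.2299·553.1250 = 3654.060 mm³

Volume = 3654.060 mm³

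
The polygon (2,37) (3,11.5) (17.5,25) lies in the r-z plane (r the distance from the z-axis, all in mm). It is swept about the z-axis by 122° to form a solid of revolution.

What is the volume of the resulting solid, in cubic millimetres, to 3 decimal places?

Volume = 3060.206 mm³

Profile (r,z), 3 vertices: (2,37) (3,11.5) (17.5,25)
edge 0: (2,37)→(3,11.5)  cross = 2·11.5 − 3·37 = -88.0000; (r_i+r_j)·cross = 5·-88.0000 = -440.0000
edge 1: (3,11.5)→(17.5,25)  cross = 3·25 − 17.5·11.5 = -126.2500; (r_i+r_j)·cross = 20.5·-126.2500 = -2588.1250
edge 2: (17.5,25)→(2,37)  cross = 17.5·37 − 2·25 = 597.5000; (r_i+r_j)·cross = 19.5·597.5000 = 11651.2500
Σcross = 383.2500 → A = |Σcross|/2 = 191.6250 mm²
Σ(r_i+r_j)·cross = 8623.1250 → first moment M = |Σ|/6 = 1437.1875
R_c = M/A = 1437.1875/191.6250 = 7.5000 mm
θ = 122° = 2.129302 rad
V = θ·R_c·A = 2.129302·7.5000·191.6250 = 3060.206 mm³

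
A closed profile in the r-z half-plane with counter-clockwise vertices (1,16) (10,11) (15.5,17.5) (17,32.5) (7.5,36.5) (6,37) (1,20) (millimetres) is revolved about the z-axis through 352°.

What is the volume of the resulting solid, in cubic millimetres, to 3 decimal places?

Profile (r,z), 7 vertices: (1,16) (10,11) (15.5,17.5) (17,32.5) (7.5,36.5) (6,37) (1,20)
edge 0: (1,16)→(10,11)  cross = 1·11 − 10·16 = -149.0000; (r_i+r_j)·cross = 11·-149.0000 = -1639.0000
edge 1: (10,11)→(15.5,17.5)  cross = 10·17.5 − 15.5·11 = 4.5000; (r_i+r_j)·cross = 25.5·4.5000 = 114.7500
edge 2: (15.5,17.5)→(17,32.5)  cross = 15.5·32.5 − 17·17.5 = 206.2500; (r_i+r_j)·cross = 32.5·206.2500 = 6703.1250
edge 3: (17,32.5)→(7.5,36.5)  cross = 17·36.5 − 7.5·32.5 = 376.7500; (r_i+r_j)·cross = 24.5·376.7500 = 9230.3750
edge 4: (7.5,36.5)→(6,37)  cross = 7.5·37 − 6·36.5 = 58.5000; (r_i+r_j)·cross = 13.5·58.5000 = 789.7500
edge 5: (6,37)→(1,20)  cross = 6·20 − 1·37 = 83.0000; (r_i+r_j)·cross = 7·83.0000 = 581.0000
edge 6: (1,20)→(1,16)  cross = 1·16 − 1·20 = -4.0000; (r_i+r_j)·cross = 2·-4.0000 = -8.0000
Σcross = 576.0000 → A = |Σcross|/2 = 288.0000 mm²
Σ(r_i+r_j)·cross = 15772.0000 → first moment M = |Σ|/6 = 2628.6667
R_c = M/A = 2628.6667/288.0000 = 9.1273 mm
θ = 352° = 6.143559 rad
V = θ·R_c·A = 6.143559·9.1273·288.0000 = 16149.369 mm³

Volume = 16149.369 mm³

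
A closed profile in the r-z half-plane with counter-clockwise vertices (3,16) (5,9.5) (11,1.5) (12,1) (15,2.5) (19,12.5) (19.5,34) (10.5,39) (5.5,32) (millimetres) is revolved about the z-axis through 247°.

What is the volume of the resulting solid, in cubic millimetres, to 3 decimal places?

Profile (r,z), 9 vertices: (3,16) (5,9.5) (11,1.5) (12,1) (15,2.5) (19,12.5) (19.5,34) (10.5,39) (5.5,32)
edge 0: (3,16)→(5,9.5)  cross = 3·9.5 − 5·16 = -51.5000; (r_i+r_j)·cross = 8·-51.5000 = -412.0000
edge 1: (5,9.5)→(11,1.5)  cross = 5·1.5 − 11·9.5 = -97.0000; (r_i+r_j)·cross = 16·-97.0000 = -1552.0000
edge 2: (11,1.5)→(12,1)  cross = 11·1 − 12·1.5 = -7.0000; (r_i+r_j)·cross = 23·-7.0000 = -161.0000
edge 3: (12,1)→(15,2.5)  cross = 12·2.5 − 15·1 = 15.0000; (r_i+r_j)·cross = 27·15.0000 = 405.0000
edge 4: (15,2.5)→(19,12.5)  cross = 15·12.5 − 19·2.5 = 140.0000; (r_i+r_j)·cross = 34·140.0000 = 4760.0000
edge 5: (19,12.5)→(19.5,34)  cross = 19·34 − 19.5·12.5 = 402.2500; (r_i+r_j)·cross = 38.5·402.2500 = 15486.6250
edge 6: (19.5,34)→(10.5,39)  cross = 19.5·39 − 10.5·34 = 403.5000; (r_i+r_j)·cross = 30·403.5000 = 12105.0000
edge 7: (10.5,39)→(5.5,32)  cross = 10.5·32 − 5.5·39 = 121.5000; (r_i+r_j)·cross = 16·121.5000 = 1944.0000
edge 8: (5.5,32)→(3,16)  cross = 5.5·16 − 3·32 = -8.0000; (r_i+r_j)·cross = 8.5·-8.0000 = -68.0000
Σcross = 918.7500 → A = |Σcross|/2 = 459.3750 mm²
Σ(r_i+r_j)·cross = 32507.6250 → first moment M = |Σ|/6 = 5417.9375
R_c = M/A = 5417.9375/459.3750 = 11.7941 mm
θ = 247° = 4.310963 rad
V = θ·R_c·A = 4.310963·11.7941·459.3750 = 23356.529 mm³

Volume = 23356.529 mm³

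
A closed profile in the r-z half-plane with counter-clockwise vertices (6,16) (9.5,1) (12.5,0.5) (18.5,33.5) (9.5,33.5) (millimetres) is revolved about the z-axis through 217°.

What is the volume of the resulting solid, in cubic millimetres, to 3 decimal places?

Volume = 11326.429 mm³

Profile (r,z), 5 vertices: (6,16) (9.5,1) (12.5,0.5) (18.5,33.5) (9.5,33.5)
edge 0: (6,16)→(9.5,1)  cross = 6·1 − 9.5·16 = -146.0000; (r_i+r_j)·cross = 15.5·-146.0000 = -2263.0000
edge 1: (9.5,1)→(12.5,0.5)  cross = 9.5·0.5 − 12.5·1 = -7.7500; (r_i+r_j)·cross = 22·-7.7500 = -170.5000
edge 2: (12.5,0.5)→(18.5,33.5)  cross = 12.5·33.5 − 18.5·0.5 = 409.5000; (r_i+r_j)·cross = 31·409.5000 = 12694.5000
edge 3: (18.5,33.5)→(9.5,33.5)  cross = 18.5·33.5 − 9.5·33.5 = 301.5000; (r_i+r_j)·cross = 28·301.5000 = 8442.0000
edge 4: (9.5,33.5)→(6,16)  cross = 9.5·16 − 6·33.5 = -49.0000; (r_i+r_j)·cross = 15.5·-49.0000 = -759.5000
Σcross = 508.2500 → A = |Σcross|/2 = 254.1250 mm²
Σ(r_i+r_j)·cross = 17943.5000 → first moment M = |Σ|/6 = 2990.5833
R_c = M/A = 2990.5833/254.1250 = 11.7682 mm
θ = 217° = 3.787364 rad
V = θ·R_c·A = 3.787364·11.7682·254.1250 = 11326.429 mm³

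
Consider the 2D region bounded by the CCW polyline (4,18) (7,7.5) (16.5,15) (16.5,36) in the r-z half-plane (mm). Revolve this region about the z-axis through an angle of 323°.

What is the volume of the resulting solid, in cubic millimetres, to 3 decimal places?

Profile (r,z), 4 vertices: (4,18) (7,7.5) (16.5,15) (16.5,36)
edge 0: (4,18)→(7,7.5)  cross = 4·7.5 − 7·18 = -96.0000; (r_i+r_j)·cross = 11·-96.0000 = -1056.0000
edge 1: (7,7.5)→(16.5,15)  cross = 7·15 − 16.5·7.5 = -18.7500; (r_i+r_j)·cross = 23.5·-18.7500 = -440.6250
edge 2: (16.5,15)→(16.5,36)  cross = 16.5·36 − 16.5·15 = 346.5000; (r_i+r_j)·cross = 33·346.5000 = 11434.5000
edge 3: (16.5,36)→(4,18)  cross = 16.5·18 − 4·36 = 153.0000; (r_i+r_j)·cross = 20.5·153.0000 = 3136.5000
Σcross = 384.7500 → A = |Σcross|/2 = 192.3750 mm²
Σ(r_i+r_j)·cross = 13074.3750 → first moment M = |Σ|/6 = 2179.0625
R_c = M/A = 2179.0625/192.3750 = 11.3272 mm
θ = 323° = 5.637413 rad
V = θ·R_c·A = 5.637413·11.3272·192.3750 = 12284.276 mm³

Volume = 12284.276 mm³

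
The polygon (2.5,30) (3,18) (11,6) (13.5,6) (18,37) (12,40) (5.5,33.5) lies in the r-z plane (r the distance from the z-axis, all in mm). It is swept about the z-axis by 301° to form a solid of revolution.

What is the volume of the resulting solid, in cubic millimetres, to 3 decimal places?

Profile (r,z), 7 vertices: (2.5,30) (3,18) (11,6) (13.5,6) (18,37) (12,40) (5.5,33.5)
edge 0: (2.5,30)→(3,18)  cross = 2.5·18 − 3·30 = -45.0000; (r_i+r_j)·cross = 5.5·-45.0000 = -247.5000
edge 1: (3,18)→(11,6)  cross = 3·6 − 11·18 = -180.0000; (r_i+r_j)·cross = 14·-180.0000 = -2520.0000
edge 2: (11,6)→(13.5,6)  cross = 11·6 − 13.5·6 = -15.0000; (r_i+r_j)·cross = 24.5·-15.0000 = -367.5000
edge 3: (13.5,6)→(18,37)  cross = 13.5·37 − 18·6 = 391.5000; (r_i+r_j)·cross = 31.5·391.5000 = 12332.2500
edge 4: (18,37)→(12,40)  cross = 18·40 − 12·37 = 276.0000; (r_i+r_j)·cross = 30·276.0000 = 8280.0000
edge 5: (12,40)→(5.5,33.5)  cross = 12·33.5 − 5.5·40 = 182.0000; (r_i+r_j)·cross = 17.5·182.0000 = 3185.0000
edge 6: (5.5,33.5)→(2.5,30)  cross = 5.5·30 − 2.5·33.5 = 81.2500; (r_i+r_j)·cross = 8·81.2500 = 650.0000
Σcross = 690.7500 → A = |Σcross|/2 = 345.3750 mm²
Σ(r_i+r_j)·cross = 21312.2500 → first moment M = |Σ|/6 = 3552.0417
R_c = M/A = 3552.0417/345.3750 = 10.2846 mm
θ = 301° = 5.253441 rad
V = θ·R_c·A = 5.253441·10.2846·345.3750 = 18660.441 mm³

Volume = 18660.441 mm³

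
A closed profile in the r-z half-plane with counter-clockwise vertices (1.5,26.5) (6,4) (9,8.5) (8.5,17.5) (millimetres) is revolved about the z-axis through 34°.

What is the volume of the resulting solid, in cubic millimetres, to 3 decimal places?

Profile (r,z), 4 vertices: (1.5,26.5) (6,4) (9,8.5) (8.5,17.5)
edge 0: (1.5,26.5)→(6,4)  cross = 1.5·4 − 6·26.5 = -153.0000; (r_i+r_j)·cross = 7.5·-153.0000 = -1147.5000
edge 1: (6,4)→(9,8.5)  cross = 6·8.5 − 9·4 = 15.0000; (r_i+r_j)·cross = 15·15.0000 = 225.0000
edge 2: (9,8.5)→(8.5,17.5)  cross = 9·17.5 − 8.5·8.5 = 85.2500; (r_i+r_j)·cross = 17.5·85.2500 = 1491.8750
edge 3: (8.5,17.5)→(1.5,26.5)  cross = 8.5·26.5 − 1.5·17.5 = 199.0000; (r_i+r_j)·cross = 10·199.0000 = 1990.0000
Σcross = 146.2500 → A = |Σcross|/2 = 73.1250 mm²
Σ(r_i+r_j)·cross = 2559.3750 → first moment M = |Σ|/6 = 426.5625
R_c = M/A = 426.5625/73.1250 = 5.8333 mm
θ = 34° = 0.593412 rad
V = θ·R_c·A = 0.593412·5.8333·73.1250 = 253.127 mm³

Volume = 253.127 mm³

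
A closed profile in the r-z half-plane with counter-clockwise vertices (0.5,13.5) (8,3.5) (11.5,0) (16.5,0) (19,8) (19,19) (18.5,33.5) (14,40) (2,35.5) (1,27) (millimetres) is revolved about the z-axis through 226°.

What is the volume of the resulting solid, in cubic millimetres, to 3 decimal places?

Volume = 24430.901 mm³

Profile (r,z), 10 vertices: (0.5,13.5) (8,3.5) (11.5,0) (16.5,0) (19,8) (19,19) (18.5,33.5) (14,40) (2,35.5) (1,27)
edge 0: (0.5,13.5)→(8,3.5)  cross = 0.5·3.5 − 8·13.5 = -106.2500; (r_i+r_j)·cross = 8.5·-106.2500 = -903.1250
edge 1: (8,3.5)→(11.5,0)  cross = 8·0 − 11.5·3.5 = -40.2500; (r_i+r_j)·cross = 19.5·-40.2500 = -784.8750
edge 2: (11.5,0)→(16.5,0)  cross = 11.5·0 − 16.5·0 = 0.0000; (r_i+r_j)·cross = 28·0.0000 = 0.0000
edge 3: (16.5,0)→(19,8)  cross = 16.5·8 − 19·0 = 132.0000; (r_i+r_j)·cross = 35.5·132.0000 = 4686.0000
edge 4: (19,8)→(19,19)  cross = 19·19 − 19·8 = 209.0000; (r_i+r_j)·cross = 38·209.0000 = 7942.0000
edge 5: (19,19)→(18.5,33.5)  cross = 19·33.5 − 18.5·19 = 285.0000; (r_i+r_j)·cross = 37.5·285.0000 = 10687.5000
edge 6: (18.5,33.5)→(14,40)  cross = 18.5·40 − 14·33.5 = 271.0000; (r_i+r_j)·cross = 32.5·271.0000 = 8807.5000
edge 7: (14,40)→(2,35.5)  cross = 14·35.5 − 2·40 = 417.0000; (r_i+r_j)·cross = 16·417.0000 = 6672.0000
edge 8: (2,35.5)→(1,27)  cross = 2·27 − 1·35.5 = 18.5000; (r_i+r_j)·cross = 3·18.5000 = 55.5000
edge 9: (1,27)→(0.5,13.5)  cross = 1·13.5 − 0.5·27 = 0.0000; (r_i+r_j)·cross = 1.5·0.0000 = 0.0000
Σcross = 1186.0000 → A = |Σcross|/2 = 593.0000 mm²
Σ(r_i+r_j)·cross = 37162.5000 → first moment M = |Σ|/6 = 6193.7500
R_c = M/A = 6193.7500/593.0000 = 10.4448 mm
θ = 226° = 3.944444 rad
V = θ·R_c·A = 3.944444·10.4448·593.0000 = 24430.901 mm³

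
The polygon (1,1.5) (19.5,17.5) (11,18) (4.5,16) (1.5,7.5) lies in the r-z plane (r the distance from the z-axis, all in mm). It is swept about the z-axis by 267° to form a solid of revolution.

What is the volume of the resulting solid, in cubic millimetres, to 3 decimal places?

Profile (r,z), 5 vertices: (1,1.5) (19.5,17.5) (11,18) (4.5,16) (1.5,7.5)
edge 0: (1,1.5)→(19.5,17.5)  cross = 1·17.5 − 19.5·1.5 = -11.7500; (r_i+r_j)·cross = 20.5·-11.7500 = -240.8750
edge 1: (19.5,17.5)→(11,18)  cross = 19.5·18 − 11·17.5 = 158.5000; (r_i+r_j)·cross = 30.5·158.5000 = 4834.2500
edge 2: (11,18)→(4.5,16)  cross = 11·16 − 4.5·18 = 95.0000; (r_i+r_j)·cross = 15.5·95.0000 = 1472.5000
edge 3: (4.5,16)→(1.5,7.5)  cross = 4.5·7.5 − 1.5·16 = 9.7500; (r_i+r_j)·cross = 6·9.7500 = 58.5000
edge 4: (1.5,7.5)→(1,1.5)  cross = 1.5·1.5 − 1·7.5 = -5.2500; (r_i+r_j)·cross = 2.5·-5.2500 = -13.1250
Σcross = 246.2500 → A = |Σcross|/2 = 123.1250 mm²
Σ(r_i+r_j)·cross = 6111.2500 → first moment M = |Σ|/6 = 1018.5417
R_c = M/A = 1018.5417/123.1250 = 8.2724 mm
θ = 267° = 4.660029 rad
V = θ·R_c·A = 4.660029·8.2724·123.1250 = 4746.434 mm³

Volume = 4746.434 mm³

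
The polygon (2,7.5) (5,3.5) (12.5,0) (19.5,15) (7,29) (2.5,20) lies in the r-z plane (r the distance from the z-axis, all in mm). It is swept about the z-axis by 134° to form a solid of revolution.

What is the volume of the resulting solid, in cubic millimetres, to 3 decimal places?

Volume = 6926.474 mm³

Profile (r,z), 6 vertices: (2,7.5) (5,3.5) (12.5,0) (19.5,15) (7,29) (2.5,20)
edge 0: (2,7.5)→(5,3.5)  cross = 2·3.5 − 5·7.5 = -30.5000; (r_i+r_j)·cross = 7·-30.5000 = -213.5000
edge 1: (5,3.5)→(12.5,0)  cross = 5·0 − 12.5·3.5 = -43.7500; (r_i+r_j)·cross = 17.5·-43.7500 = -765.6250
edge 2: (12.5,0)→(19.5,15)  cross = 12.5·15 − 19.5·0 = 187.5000; (r_i+r_j)·cross = 32·187.5000 = 6000.0000
edge 3: (19.5,15)→(7,29)  cross = 19.5·29 − 7·15 = 460.5000; (r_i+r_j)·cross = 26.5·460.5000 = 12203.2500
edge 4: (7,29)→(2.5,20)  cross = 7·20 − 2.5·29 = 67.5000; (r_i+r_j)·cross = 9.5·67.5000 = 641.2500
edge 5: (2.5,20)→(2,7.5)  cross = 2.5·7.5 − 2·20 = -21.2500; (r_i+r_j)·cross = 4.5·-21.2500 = -95.6250
Σcross = 620.0000 → A = |Σcross|/2 = 310.0000 mm²
Σ(r_i+r_j)·cross = 17769.7500 → first moment M = |Σ|/6 = 2961.6250
R_c = M/A = 2961.6250/310.0000 = 9.5536 mm
θ = 134° = 2.338741 rad
V = θ·R_c·A = 2.338741·9.5536·310.0000 = 6926.474 mm³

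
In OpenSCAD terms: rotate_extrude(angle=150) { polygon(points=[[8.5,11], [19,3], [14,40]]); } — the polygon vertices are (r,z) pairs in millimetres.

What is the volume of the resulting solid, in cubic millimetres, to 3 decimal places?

Profile (r,z), 3 vertices: (8.5,11) (19,3) (14,40)
edge 0: (8.5,11)→(19,3)  cross = 8.5·3 − 19·11 = -183.5000; (r_i+r_j)·cross = 27.5·-183.5000 = -5046.2500
edge 1: (19,3)→(14,40)  cross = 19·40 − 14·3 = 718.0000; (r_i+r_j)·cross = 33·718.0000 = 23694.0000
edge 2: (14,40)→(8.5,11)  cross = 14·11 − 8.5·40 = -186.0000; (r_i+r_j)·cross = 22.5·-186.0000 = -4185.0000
Σcross = 348.5000 → A = |Σcross|/2 = 174.2500 mm²
Σ(r_i+r_j)·cross = 14462.7500 → first moment M = |Σ|/6 = 2410.4583
R_c = M/A = 2410.4583/174.2500 = 13.8333 mm
θ = 150° = 2.617994 rad
V = θ·R_c·A = 2.617994·13.8333·174.2500 = 6310.565 mm³

Volume = 6310.565 mm³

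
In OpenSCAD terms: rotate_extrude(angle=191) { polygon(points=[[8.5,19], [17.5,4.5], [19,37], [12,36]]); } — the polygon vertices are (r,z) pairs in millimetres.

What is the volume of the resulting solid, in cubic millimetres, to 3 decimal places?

Volume = 10391.599 mm³

Profile (r,z), 4 vertices: (8.5,19) (17.5,4.5) (19,37) (12,36)
edge 0: (8.5,19)→(17.5,4.5)  cross = 8.5·4.5 − 17.5·19 = -294.2500; (r_i+r_j)·cross = 26·-294.2500 = -7650.5000
edge 1: (17.5,4.5)→(19,37)  cross = 17.5·37 − 19·4.5 = 562.0000; (r_i+r_j)·cross = 36.5·562.0000 = 20513.0000
edge 2: (19,37)→(12,36)  cross = 19·36 − 12·37 = 240.0000; (r_i+r_j)·cross = 31·240.0000 = 7440.0000
edge 3: (12,36)→(8.5,19)  cross = 12·19 − 8.5·36 = -78.0000; (r_i+r_j)·cross = 20.5·-78.0000 = -1599.0000
Σcross = 429.7500 → A = |Σcross|/2 = 214.8750 mm²
Σ(r_i+r_j)·cross = 18703.5000 → first moment M = |Σ|/6 = 3117.2500
R_c = M/A = 3117.2500/214.8750 = 14.5073 mm
θ = 191° = 3.333579 rad
V = θ·R_c·A = 3.333579·14.5073·214.8750 = 10391.599 mm³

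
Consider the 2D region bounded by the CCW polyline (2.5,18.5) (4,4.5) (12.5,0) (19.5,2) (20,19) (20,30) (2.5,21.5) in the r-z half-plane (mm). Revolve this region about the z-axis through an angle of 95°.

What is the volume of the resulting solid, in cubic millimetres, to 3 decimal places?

Volume = 8088.238 mm³

Profile (r,z), 7 vertices: (2.5,18.5) (4,4.5) (12.5,0) (19.5,2) (20,19) (20,30) (2.5,21.5)
edge 0: (2.5,18.5)→(4,4.5)  cross = 2.5·4.5 − 4·18.5 = -62.7500; (r_i+r_j)·cross = 6.5·-62.7500 = -407.8750
edge 1: (4,4.5)→(12.5,0)  cross = 4·0 − 12.5·4.5 = -56.2500; (r_i+r_j)·cross = 16.5·-56.2500 = -928.1250
edge 2: (12.5,0)→(19.5,2)  cross = 12.5·2 − 19.5·0 = 25.0000; (r_i+r_j)·cross = 32·25.0000 = 800.0000
edge 3: (19.5,2)→(20,19)  cross = 19.5·19 − 20·2 = 330.5000; (r_i+r_j)·cross = 39.5·330.5000 = 13054.7500
edge 4: (20,19)→(20,30)  cross = 20·30 − 20·19 = 220.0000; (r_i+r_j)·cross = 40·220.0000 = 8800.0000
edge 5: (20,30)→(2.5,21.5)  cross = 20·21.5 − 2.5·30 = 355.0000; (r_i+r_j)·cross = 22.5·355.0000 = 7987.5000
edge 6: (2.5,21.5)→(2.5,18.5)  cross = 2.5·18.5 − 2.5·21.5 = -7.5000; (r_i+r_j)·cross = 5·-7.5000 = -37.5000
Σcross = 804.0000 → A = |Σcross|/2 = 402.0000 mm²
Σ(r_i+r_j)·cross = 29268.7500 → first moment M = |Σ|/6 = 4878.1250
R_c = M/A = 4878.1250/402.0000 = 12.1346 mm
θ = 95° = 1.658063 rad
V = θ·R_c·A = 1.658063·12.1346·402.0000 = 8088.238 mm³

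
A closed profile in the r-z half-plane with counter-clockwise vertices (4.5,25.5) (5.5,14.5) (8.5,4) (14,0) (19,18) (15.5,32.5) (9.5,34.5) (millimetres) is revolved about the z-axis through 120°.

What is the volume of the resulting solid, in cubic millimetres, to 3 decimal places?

Volume = 8180.271 mm³

Profile (r,z), 7 vertices: (4.5,25.5) (5.5,14.5) (8.5,4) (14,0) (19,18) (15.5,32.5) (9.5,34.5)
edge 0: (4.5,25.5)→(5.5,14.5)  cross = 4.5·14.5 − 5.5·25.5 = -75.0000; (r_i+r_j)·cross = 10·-75.0000 = -750.0000
edge 1: (5.5,14.5)→(8.5,4)  cross = 5.5·4 − 8.5·14.5 = -101.2500; (r_i+r_j)·cross = 14·-101.2500 = -1417.5000
edge 2: (8.5,4)→(14,0)  cross = 8.5·0 − 14·4 = -56.0000; (r_i+r_j)·cross = 22.5·-56.0000 = -1260.0000
edge 3: (14,0)→(19,18)  cross = 14·18 − 19·0 = 252.0000; (r_i+r_j)·cross = 33·252.0000 = 8316.0000
edge 4: (19,18)→(15.5,32.5)  cross = 19·32.5 − 15.5·18 = 338.5000; (r_i+r_j)·cross = 34.5·338.5000 = 11678.2500
edge 5: (15.5,32.5)→(9.5,34.5)  cross = 15.5·34.5 − 9.5·32.5 = 226.0000; (r_i+r_j)·cross = 25·226.0000 = 5650.0000
edge 6: (9.5,34.5)→(4.5,25.5)  cross = 9.5·25.5 − 4.5·34.5 = 87.0000; (r_i+r_j)·cross = 14·87.0000 = 1218.0000
Σcross = 671.2500 → A = |Σcross|/2 = 335.6250 mm²
Σ(r_i+r_j)·cross = 23434.7500 → first moment M = |Σ|/6 = 3905.7917
R_c = M/A = 3905.7917/335.6250 = 11.6374 mm
θ = 120° = 2.094395 rad
V = θ·R_c·A = 2.094395·11.6374·335.6250 = 8180.271 mm³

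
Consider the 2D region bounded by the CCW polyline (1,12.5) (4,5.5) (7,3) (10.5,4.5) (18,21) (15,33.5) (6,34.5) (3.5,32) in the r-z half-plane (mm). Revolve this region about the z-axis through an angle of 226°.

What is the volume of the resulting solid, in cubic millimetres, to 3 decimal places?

Volume = 13372.980 mm³

Profile (r,z), 8 vertices: (1,12.5) (4,5.5) (7,3) (10.5,4.5) (18,21) (15,33.5) (6,34.5) (3.5,32)
edge 0: (1,12.5)→(4,5.5)  cross = 1·5.5 − 4·12.5 = -44.5000; (r_i+r_j)·cross = 5·-44.5000 = -222.5000
edge 1: (4,5.5)→(7,3)  cross = 4·3 − 7·5.5 = -26.5000; (r_i+r_j)·cross = 11·-26.5000 = -291.5000
edge 2: (7,3)→(10.5,4.5)  cross = 7·4.5 − 10.5·3 = 0.0000; (r_i+r_j)·cross = 17.5·0.0000 = 0.0000
edge 3: (10.5,4.5)→(18,21)  cross = 10.5·21 − 18·4.5 = 139.5000; (r_i+r_j)·cross = 28.5·139.5000 = 3975.7500
edge 4: (18,21)→(15,33.5)  cross = 18·33.5 − 15·21 = 288.0000; (r_i+r_j)·cross = 33·288.0000 = 9504.0000
edge 5: (15,33.5)→(6,34.5)  cross = 15·34.5 − 6·33.5 = 316.5000; (r_i+r_j)·cross = 21·316.5000 = 6646.5000
edge 6: (6,34.5)→(3.5,32)  cross = 6·32 − 3.5·34.5 = 71.2500; (r_i+r_j)·cross = 9.5·71.2500 = 676.8750
edge 7: (3.5,32)→(1,12.5)  cross = 3.5·12.5 − 1·32 = 11.7500; (r_i+r_j)·cross = 4.5·11.7500 = 52.8750
Σcross = 756.0000 → A = |Σcross|/2 = 378.0000 mm²
Σ(r_i+r_j)·cross = 20342.0000 → first moment M = |Σ|/6 = 3390.3333
R_c = M/A = 3390.3333/378.0000 = 8.9691 mm
θ = 226° = 3.944444 rad
V = θ·R_c·A = 3.944444·8.9691·378.0000 = 13372.980 mm³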